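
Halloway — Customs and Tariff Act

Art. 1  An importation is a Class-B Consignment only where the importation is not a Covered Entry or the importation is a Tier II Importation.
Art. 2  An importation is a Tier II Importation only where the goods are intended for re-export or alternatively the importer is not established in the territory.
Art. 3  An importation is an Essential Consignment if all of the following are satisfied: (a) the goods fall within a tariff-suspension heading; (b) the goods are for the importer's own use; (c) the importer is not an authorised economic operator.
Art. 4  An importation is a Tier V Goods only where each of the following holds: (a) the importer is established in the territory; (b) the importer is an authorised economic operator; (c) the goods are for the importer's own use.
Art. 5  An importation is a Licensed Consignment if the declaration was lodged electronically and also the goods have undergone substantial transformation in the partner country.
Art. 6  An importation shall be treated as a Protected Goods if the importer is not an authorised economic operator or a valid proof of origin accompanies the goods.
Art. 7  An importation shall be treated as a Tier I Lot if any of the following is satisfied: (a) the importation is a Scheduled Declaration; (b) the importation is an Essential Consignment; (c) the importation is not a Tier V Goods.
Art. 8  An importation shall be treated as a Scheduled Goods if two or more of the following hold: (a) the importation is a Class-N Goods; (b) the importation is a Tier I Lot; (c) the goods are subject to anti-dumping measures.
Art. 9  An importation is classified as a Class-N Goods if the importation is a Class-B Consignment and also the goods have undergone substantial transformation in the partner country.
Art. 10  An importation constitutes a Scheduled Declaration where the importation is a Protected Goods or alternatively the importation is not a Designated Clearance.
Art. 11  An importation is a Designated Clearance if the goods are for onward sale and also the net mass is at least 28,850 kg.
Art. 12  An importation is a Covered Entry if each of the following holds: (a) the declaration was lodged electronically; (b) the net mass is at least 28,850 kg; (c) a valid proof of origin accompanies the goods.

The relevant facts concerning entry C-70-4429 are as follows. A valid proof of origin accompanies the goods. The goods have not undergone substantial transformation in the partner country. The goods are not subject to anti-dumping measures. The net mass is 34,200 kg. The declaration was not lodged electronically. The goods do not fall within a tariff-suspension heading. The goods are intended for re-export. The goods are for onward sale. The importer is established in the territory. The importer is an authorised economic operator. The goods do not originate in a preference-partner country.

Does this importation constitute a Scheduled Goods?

No

article 12 — Covered Entry: [the declaration was lodged electronically? no] AND [net mass: 34,200 kg ≥ 28,850 kg? yes] AND [a valid proof of origin accompanies the goods? yes] → not satisfied.
article 2 — Tier II Importation: [the goods are intended for re-export? yes] OR [the importer is not established in the territory? no] → satisfied.
article 1 — Class-B Consignment: [not a Covered Entry (article 12)? yes] OR [Tier II Importation (article 2)? yes] → satisfied.
article 9 — Class-N Goods: [Class-B Consignment (article 1)? yes] AND [the goods have undergone substantial transformation in the partner country? no] → not satisfied.
article 6 — Protected Goods: [the importer is not an authorised economic operator? no] OR [a valid proof of origin accompanies the goods? yes] → satisfied.
article 11 — Designated Clearance: [the goods are for onward sale? yes] AND [net mass: 34,200 kg ≥ 28,850 kg? yes] → satisfied.
article 10 — Scheduled Declaration: [Protected Goods (article 6)? yes] OR [not a Designated Clearance (article 11)? no] → satisfied.
article 3 — Essential Consignment: [the goods fall within a tariff-suspension heading? no] AND [the goods are for the importer's own use? no] AND [the importer is not an authorised economic operator? no] → not satisfied.
article 4 — Tier V Goods: [the importer is established in the territory? yes] AND [the importer is an authorised economic operator? yes] AND [the goods are for the importer's own use? no] → not satisfied.
article 7 — Tier I Lot: [Scheduled Declaration (article 10)? yes] OR [Essential Consignment (article 3)? no] OR [not a Tier V Goods (article 4)? yes] → satisfied.
article 8 — Scheduled Goods: Class-N Goods (article 9)? no; Tier I Lot (article 7)? yes; the goods are subject to anti-dumping measures? no — 1 of 3 hold (need ≥2) → not satisfied.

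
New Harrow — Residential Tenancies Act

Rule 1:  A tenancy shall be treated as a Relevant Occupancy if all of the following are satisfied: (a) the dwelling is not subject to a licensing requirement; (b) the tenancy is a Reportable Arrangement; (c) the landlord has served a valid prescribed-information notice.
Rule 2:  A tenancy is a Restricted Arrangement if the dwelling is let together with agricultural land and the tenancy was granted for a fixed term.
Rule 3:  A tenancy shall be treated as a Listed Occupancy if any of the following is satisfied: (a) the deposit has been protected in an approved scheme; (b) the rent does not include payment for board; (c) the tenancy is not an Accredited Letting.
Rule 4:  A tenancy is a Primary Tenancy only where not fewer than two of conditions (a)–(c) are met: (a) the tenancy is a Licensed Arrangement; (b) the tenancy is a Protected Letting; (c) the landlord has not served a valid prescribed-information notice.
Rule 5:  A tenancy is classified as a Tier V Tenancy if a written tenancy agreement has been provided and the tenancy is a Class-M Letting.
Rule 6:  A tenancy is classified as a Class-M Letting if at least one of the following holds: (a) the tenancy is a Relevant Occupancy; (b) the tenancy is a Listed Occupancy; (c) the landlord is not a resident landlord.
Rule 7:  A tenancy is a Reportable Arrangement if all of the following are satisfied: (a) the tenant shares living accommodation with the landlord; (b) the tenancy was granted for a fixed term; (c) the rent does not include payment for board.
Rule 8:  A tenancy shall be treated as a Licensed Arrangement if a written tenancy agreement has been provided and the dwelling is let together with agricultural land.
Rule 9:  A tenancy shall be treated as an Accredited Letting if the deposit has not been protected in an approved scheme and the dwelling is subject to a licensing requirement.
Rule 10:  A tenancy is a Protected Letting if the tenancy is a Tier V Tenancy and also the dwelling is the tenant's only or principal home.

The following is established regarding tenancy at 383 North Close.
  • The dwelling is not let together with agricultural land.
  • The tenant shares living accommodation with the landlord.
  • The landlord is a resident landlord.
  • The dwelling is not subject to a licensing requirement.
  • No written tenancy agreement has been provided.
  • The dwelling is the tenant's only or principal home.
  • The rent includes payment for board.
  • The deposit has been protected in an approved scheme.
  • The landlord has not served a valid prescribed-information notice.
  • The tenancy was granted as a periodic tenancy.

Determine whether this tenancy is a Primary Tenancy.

No

rule 8 — Licensed Arrangement: [a written tenancy agreement has been provided? no] AND [the dwelling is let together with agricultural land? no] → not satisfied.
rule 7 — Reportable Arrangement: [the tenant shares living accommodation with the landlord? yes] AND [the tenancy was granted for a fixed term? no] AND [the rent does not include payment for board? no] → not satisfied.
rule 1 — Relevant Occupancy: [the dwelling is not subject to a licensing requirement? yes] AND [Reportable Arrangement (rule 7)? no] AND [the landlord has served a valid prescribed-information notice? no] → not satisfied.
rule 9 — Accredited Letting: [the deposit has not been protected in an approved scheme? no] AND [the dwelling is subject to a licensing requirement? no] → not satisfied.
rule 3 — Listed Occupancy: [the deposit has been protected in an approved scheme? yes] OR [the rent does not include payment for board? no] OR [not an Accredited Letting (rule 9)? yes] → satisfied.
rule 6 — Class-M Letting: [Relevant Occupancy (rule 1)? no] OR [Listed Occupancy (rule 3)? yes] OR [the landlord is not a resident landlord? no] → satisfied.
rule 5 — Tier V Tenancy: [a written tenancy agreement has been provided? no] AND [Class-M Letting (rule 6)? yes] → not satisfied.
rule 10 — Protected Letting: [Tier V Tenancy (rule 5)? no] AND [the dwelling is the tenant's only or principal home? yes] → not satisfied.
rule 4 — Primary Tenancy: Licensed Arrangement (rule 8)? no; Protected Letting (rule 10)? no; the landlord has not served a valid prescribed-information notice? yes — 1 of 3 hold (need ≥2) → not satisfied.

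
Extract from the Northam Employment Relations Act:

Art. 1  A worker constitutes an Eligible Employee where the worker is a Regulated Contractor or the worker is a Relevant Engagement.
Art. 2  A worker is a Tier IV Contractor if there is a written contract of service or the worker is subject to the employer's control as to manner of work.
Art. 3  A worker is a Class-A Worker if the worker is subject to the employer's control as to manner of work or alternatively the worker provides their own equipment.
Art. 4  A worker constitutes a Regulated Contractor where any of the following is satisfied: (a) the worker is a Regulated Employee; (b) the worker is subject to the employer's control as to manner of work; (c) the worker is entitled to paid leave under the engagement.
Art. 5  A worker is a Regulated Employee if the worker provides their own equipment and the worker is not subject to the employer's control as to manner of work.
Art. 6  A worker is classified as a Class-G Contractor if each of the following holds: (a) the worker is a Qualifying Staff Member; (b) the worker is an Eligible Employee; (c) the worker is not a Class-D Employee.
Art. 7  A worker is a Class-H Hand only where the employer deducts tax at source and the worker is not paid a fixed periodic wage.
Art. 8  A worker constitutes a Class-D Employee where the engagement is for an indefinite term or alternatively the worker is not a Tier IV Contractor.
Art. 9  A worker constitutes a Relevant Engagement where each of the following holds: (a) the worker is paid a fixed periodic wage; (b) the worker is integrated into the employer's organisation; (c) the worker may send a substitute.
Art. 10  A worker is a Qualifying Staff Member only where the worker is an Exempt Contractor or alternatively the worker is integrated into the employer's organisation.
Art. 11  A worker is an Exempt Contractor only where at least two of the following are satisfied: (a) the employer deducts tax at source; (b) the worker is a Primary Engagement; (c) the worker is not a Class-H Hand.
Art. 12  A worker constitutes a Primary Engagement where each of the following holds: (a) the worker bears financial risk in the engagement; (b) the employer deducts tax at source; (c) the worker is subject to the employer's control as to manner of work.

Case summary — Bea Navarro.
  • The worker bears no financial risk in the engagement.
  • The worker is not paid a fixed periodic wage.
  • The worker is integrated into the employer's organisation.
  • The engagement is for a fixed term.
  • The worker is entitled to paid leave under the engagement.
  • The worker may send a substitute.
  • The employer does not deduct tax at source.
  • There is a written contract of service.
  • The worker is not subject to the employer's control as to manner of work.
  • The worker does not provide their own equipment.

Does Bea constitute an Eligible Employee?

Yes

article 5 — Regulated Employee: [the worker provides their own equipment? no] AND [the worker is not subject to the employer's control as to manner of work? yes] → not satisfied.
article 4 — Regulated Contractor: [Regulated Employee (article 5)? no] OR [the worker is subject to the employer's control as to manner of work? no] OR [the worker is entitled to paid leave under the engagement? yes] → satisfied.
article 9 — Relevant Engagement: [the worker is paid a fixed periodic wage? no] AND [the worker is integrated into the employer's organisation? yes] AND [the worker may send a substitute? yes] → not satisfied.
article 1 — Eligible Employee: [Regulated Contractor (article 4)? yes] OR [Relevant Engagement (article 9)? no] → satisfied.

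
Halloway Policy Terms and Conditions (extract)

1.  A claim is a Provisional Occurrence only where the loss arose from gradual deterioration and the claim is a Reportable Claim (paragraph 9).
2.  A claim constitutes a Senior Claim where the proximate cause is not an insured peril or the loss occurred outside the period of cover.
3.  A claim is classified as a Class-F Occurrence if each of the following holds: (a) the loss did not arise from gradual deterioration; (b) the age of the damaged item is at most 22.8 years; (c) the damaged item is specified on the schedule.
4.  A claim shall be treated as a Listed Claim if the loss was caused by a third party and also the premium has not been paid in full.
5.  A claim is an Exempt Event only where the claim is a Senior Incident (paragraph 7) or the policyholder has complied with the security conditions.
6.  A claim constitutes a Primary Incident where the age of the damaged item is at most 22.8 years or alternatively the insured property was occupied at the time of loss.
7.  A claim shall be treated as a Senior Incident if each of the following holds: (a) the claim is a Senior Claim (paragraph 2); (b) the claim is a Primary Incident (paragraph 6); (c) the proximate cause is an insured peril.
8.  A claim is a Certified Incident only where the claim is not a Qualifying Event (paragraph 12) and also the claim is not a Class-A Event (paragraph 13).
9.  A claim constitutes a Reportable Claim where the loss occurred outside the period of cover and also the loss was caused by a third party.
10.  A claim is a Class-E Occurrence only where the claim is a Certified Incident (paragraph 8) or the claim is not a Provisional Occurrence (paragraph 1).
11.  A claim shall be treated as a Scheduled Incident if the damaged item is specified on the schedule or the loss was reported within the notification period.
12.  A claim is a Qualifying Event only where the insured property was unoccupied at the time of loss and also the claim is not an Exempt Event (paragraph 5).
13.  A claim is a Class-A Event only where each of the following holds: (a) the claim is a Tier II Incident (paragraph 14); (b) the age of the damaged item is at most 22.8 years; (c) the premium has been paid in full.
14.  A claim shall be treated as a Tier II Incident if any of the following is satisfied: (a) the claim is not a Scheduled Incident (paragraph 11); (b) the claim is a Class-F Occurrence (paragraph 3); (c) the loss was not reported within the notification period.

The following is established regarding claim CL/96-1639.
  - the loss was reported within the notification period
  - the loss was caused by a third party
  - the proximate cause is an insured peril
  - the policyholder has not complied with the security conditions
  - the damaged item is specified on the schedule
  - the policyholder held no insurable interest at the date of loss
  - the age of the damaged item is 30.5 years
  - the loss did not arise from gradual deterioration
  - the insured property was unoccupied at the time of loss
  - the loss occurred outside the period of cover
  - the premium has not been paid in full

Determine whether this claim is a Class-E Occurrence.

Yes

paragraph 2 — Senior Claim: [the proximate cause is not an insured peril? no] OR [the loss occurred outside the period of cover? yes] → satisfied.
paragraph 6 — Primary Incident: [age of the damaged item: 30.5 years ≤ 22.8 years? no] OR [the insured property was occupied at the time of loss? no] → not satisfied.
paragraph 7 — Senior Incident: [Senior Claim (paragraph 2)? yes] AND [Primary Incident (paragraph 6)? no] AND [the proximate cause is an insured peril? yes] → not satisfied.
paragraph 5 — Exempt Event: [Senior Incident (paragraph 7)? no] OR [the policyholder has complied with the security conditions? no] → not satisfied.
paragraph 12 — Qualifying Event: [the insured property was unoccupied at the time of loss? yes] AND [not an Exempt Event (paragraph 5)? yes] → satisfied.
paragraph 11 — Scheduled Incident: [the damaged item is specified on the schedule? yes] OR [the loss was reported within the notification period? yes] → satisfied.
paragraph 3 — Class-F Occurrence: [the loss did not arise from gradual deterioration? yes] AND [age of the damaged item: 30.5 years ≤ 22.8 years? no] AND [the damaged item is specified on the schedule? yes] → not satisfied.
paragraph 14 — Tier II Incident: [not a Scheduled Incident (paragraph 11)? no] OR [Class-F Occurrence (paragraph 3)? no] OR [the loss was not reported within the notification period? no] → not satisfied.
paragraph 13 — Class-A Event: [Tier II Incident (paragraph 14)? no] AND [age of the damaged item: 30.5 years ≤ 22.8 years? no] AND [the premium has been paid in full? no] → not satisfied.
paragraph 8 — Certified Incident: [not a Qualifying Event (paragraph 12)? no] AND [not a Class-A Event (paragraph 13)? yes] → not satisfied.
paragraph 9 — Reportable Claim: [the loss occurred outside the period of cover? yes] AND [the loss was caused by a third party? yes] → satisfied.
paragraph 1 — Provisional Occurrence: [the loss arose from gradual deterioration? no] AND [Reportable Claim (paragraph 9)? yes] → not satisfied.
paragraph 10 — Class-E Occurrence: [Certified Incident (paragraph 8)? no] OR [not a Provisional Occurrence (paragraph 1)? yes] → satisfied.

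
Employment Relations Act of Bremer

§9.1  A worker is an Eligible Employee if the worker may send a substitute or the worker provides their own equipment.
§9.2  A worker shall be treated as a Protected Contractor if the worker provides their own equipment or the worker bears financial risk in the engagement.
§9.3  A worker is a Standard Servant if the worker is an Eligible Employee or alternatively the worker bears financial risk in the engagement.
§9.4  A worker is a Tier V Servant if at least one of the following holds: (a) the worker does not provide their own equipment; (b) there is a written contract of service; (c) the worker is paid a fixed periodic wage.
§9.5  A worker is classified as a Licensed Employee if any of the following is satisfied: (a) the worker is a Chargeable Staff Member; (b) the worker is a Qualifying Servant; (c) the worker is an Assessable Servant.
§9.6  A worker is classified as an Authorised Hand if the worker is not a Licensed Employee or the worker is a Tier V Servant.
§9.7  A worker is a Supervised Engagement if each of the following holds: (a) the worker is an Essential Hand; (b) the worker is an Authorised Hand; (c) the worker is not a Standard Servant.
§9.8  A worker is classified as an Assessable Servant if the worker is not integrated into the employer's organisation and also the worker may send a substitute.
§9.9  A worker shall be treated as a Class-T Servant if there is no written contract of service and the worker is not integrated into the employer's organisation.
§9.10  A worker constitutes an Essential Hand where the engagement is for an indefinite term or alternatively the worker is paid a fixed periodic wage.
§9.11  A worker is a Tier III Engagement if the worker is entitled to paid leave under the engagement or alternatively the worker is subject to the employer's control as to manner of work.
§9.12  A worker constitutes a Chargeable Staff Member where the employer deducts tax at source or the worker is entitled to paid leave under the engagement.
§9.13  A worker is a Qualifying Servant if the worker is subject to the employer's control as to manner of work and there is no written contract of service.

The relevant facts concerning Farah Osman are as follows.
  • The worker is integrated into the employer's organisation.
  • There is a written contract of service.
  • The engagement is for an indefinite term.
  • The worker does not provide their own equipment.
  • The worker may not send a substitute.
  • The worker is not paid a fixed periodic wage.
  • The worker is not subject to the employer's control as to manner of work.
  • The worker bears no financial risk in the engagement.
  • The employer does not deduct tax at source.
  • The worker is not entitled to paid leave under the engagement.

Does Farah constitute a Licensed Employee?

§9.12 — Chargeable Staff Member: [the employer deducts tax at source? no] OR [the worker is entitled to paid leave under the engagement? no] → not satisfied.
§9.13 — Qualifying Servant: [the worker is subject to the employer's control as to manner of work? no] AND [there is no written contract of service? no] → not satisfied.
§9.8 — Assessable Servant: [the worker is not integrated into the employer's organisation? no] AND [the worker may send a substitute? no] → not satisfied.
§9.5 — Licensed Employee: [Chargeable Staff Member (§9.12)? no] OR [Qualifying Servant (§9.13)? no] OR [Assessable Servant (§9.8)? no] → not satisfied.

No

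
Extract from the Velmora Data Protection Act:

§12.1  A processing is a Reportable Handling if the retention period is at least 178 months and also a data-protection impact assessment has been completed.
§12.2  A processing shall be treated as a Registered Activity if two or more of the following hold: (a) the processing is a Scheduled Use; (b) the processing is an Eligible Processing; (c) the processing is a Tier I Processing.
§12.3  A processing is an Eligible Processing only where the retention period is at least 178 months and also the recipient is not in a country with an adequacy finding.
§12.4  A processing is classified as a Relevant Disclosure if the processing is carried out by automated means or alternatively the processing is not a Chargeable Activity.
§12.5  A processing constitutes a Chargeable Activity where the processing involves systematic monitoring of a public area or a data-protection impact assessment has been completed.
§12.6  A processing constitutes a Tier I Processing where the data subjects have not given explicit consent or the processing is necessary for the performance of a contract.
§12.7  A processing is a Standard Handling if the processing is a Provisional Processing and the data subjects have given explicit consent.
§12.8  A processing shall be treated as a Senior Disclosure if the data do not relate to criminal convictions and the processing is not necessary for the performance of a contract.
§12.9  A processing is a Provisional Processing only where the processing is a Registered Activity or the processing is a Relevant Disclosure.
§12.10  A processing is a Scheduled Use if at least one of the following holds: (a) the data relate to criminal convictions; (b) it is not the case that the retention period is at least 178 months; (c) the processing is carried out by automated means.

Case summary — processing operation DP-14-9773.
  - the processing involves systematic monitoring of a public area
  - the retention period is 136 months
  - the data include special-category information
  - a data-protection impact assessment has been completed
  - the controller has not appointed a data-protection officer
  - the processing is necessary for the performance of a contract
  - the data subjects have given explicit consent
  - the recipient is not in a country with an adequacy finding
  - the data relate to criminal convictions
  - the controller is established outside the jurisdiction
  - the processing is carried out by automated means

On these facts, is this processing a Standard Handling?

Under §12.10: the data relate to criminal convictions? yes; or retention period: 136 months ≥ 178 months? no, so negated condition yes; or the processing is carried out by automated means? yes. So the processing is a Scheduled Use.
Under §12.3: retention period: 136 months ≥ 178 months? no; and the recipient is not in a country with an adequacy finding? yes. So the processing is not an Eligible Processing.
Under §12.6: the data subjects have not given explicit consent? no; or the processing is necessary for the performance of a contract? yes. So the processing is a Tier I Processing.
Under §12.2: Scheduled Use (§12.10)? yes; Eligible Processing (§12.3)? no; Tier I Processing (§12.6)? yes — 2 of 3 hold (need ≥2) → satisfied.
Under §12.5: the processing involves systematic monitoring of a public area? yes; or a data-protection impact assessment has been completed? yes. So the processing is a Chargeable Activity.
Under §12.4: the processing is carried out by automated means? yes; or not a Chargeable Activity (§12.5)? no. So the processing is a Relevant Disclosure.
Under §12.9: Registered Activity (§12.2)? yes; or Relevant Disclosure (§12.4)? yes. So the processing is a Provisional Processing.
Under §12.7: Provisional Processing (§12.9)? yes; and the data subjects have given explicit consent? yes. So the processing is a Standard Handling.

Yes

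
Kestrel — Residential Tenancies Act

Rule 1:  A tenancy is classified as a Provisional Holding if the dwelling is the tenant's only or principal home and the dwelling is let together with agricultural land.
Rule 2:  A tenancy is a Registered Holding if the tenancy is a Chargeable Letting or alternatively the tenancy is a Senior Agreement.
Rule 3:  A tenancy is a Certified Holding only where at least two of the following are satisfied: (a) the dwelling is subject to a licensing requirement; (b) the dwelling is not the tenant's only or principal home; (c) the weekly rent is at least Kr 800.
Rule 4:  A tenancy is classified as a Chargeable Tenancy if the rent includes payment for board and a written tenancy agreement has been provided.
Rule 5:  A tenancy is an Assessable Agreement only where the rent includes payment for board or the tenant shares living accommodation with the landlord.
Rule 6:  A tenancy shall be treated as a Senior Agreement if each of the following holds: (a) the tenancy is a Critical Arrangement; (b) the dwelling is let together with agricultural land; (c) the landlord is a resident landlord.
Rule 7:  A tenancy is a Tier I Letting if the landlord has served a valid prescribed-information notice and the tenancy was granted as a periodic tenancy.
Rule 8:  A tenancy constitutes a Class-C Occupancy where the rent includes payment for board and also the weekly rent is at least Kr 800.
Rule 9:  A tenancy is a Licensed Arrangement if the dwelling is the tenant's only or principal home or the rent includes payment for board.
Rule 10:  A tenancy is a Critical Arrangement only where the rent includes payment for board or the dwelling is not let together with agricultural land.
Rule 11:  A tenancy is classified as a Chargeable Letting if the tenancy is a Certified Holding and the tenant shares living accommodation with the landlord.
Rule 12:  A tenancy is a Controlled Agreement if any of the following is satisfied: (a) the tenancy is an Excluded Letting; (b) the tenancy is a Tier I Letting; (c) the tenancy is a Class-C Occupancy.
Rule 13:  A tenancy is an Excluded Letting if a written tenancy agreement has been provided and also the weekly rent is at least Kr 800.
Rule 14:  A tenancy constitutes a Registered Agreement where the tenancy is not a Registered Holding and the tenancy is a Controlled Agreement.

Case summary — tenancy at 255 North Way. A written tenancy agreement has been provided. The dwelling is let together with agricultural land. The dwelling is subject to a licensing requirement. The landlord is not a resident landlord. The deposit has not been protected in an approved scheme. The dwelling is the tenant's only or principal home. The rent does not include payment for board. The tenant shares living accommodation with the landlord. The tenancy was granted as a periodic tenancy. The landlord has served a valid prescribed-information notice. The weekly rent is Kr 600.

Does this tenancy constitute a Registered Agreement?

Yes

Under rule 3: the dwelling is subject to a licensing requirement? yes; the dwelling is not the tenant's only or principal home? no; weekly rent: Kr 600 ≥ Kr 800? no — 1 of 3 hold (need ≥2) → not satisfied.
Under rule 11: Certified Holding (rule 3)? no; and the tenant shares living accommodation with the landlord? yes. So the tenancy is not a Chargeable Letting.
Under rule 10: the rent includes payment for board? no; or the dwelling is not let together with agricultural land? no. So the tenancy is not a Critical Arrangement.
Under rule 6: Critical Arrangement (rule 10)? no; and the dwelling is let together with agricultural land? yes; and the landlord is a resident landlord? no. So the tenancy is not a Senior Agreement.
Under rule 2: Chargeable Letting (rule 11)? no; or Senior Agreement (rule 6)? no. So the tenancy is not a Registered Holding.
Under rule 13: a written tenancy agreement has been provided? yes; and weekly rent: Kr 600 ≥ Kr 800? no. So the tenancy is not an Excluded Letting.
Under rule 7: the landlord has served a valid prescribed-information notice? yes; and the tenancy was granted as a periodic tenancy? yes. So the tenancy is a Tier I Letting.
Under rule 8: the rent includes payment for board? no; and weekly rent: Kr 600 ≥ Kr 800? no. So the tenancy is not a Class-C Occupancy.
Under rule 12: Excluded Letting (rule 13)? no; or Tier I Letting (rule 7)? yes; or Class-C Occupancy (rule 8)? no. So the tenancy is a Controlled Agreement.
Under rule 14: not a Registered Holding (rule 2)? yes; and Controlled Agreement (rule 12)? yes. So the tenancy is a Registered Agreement.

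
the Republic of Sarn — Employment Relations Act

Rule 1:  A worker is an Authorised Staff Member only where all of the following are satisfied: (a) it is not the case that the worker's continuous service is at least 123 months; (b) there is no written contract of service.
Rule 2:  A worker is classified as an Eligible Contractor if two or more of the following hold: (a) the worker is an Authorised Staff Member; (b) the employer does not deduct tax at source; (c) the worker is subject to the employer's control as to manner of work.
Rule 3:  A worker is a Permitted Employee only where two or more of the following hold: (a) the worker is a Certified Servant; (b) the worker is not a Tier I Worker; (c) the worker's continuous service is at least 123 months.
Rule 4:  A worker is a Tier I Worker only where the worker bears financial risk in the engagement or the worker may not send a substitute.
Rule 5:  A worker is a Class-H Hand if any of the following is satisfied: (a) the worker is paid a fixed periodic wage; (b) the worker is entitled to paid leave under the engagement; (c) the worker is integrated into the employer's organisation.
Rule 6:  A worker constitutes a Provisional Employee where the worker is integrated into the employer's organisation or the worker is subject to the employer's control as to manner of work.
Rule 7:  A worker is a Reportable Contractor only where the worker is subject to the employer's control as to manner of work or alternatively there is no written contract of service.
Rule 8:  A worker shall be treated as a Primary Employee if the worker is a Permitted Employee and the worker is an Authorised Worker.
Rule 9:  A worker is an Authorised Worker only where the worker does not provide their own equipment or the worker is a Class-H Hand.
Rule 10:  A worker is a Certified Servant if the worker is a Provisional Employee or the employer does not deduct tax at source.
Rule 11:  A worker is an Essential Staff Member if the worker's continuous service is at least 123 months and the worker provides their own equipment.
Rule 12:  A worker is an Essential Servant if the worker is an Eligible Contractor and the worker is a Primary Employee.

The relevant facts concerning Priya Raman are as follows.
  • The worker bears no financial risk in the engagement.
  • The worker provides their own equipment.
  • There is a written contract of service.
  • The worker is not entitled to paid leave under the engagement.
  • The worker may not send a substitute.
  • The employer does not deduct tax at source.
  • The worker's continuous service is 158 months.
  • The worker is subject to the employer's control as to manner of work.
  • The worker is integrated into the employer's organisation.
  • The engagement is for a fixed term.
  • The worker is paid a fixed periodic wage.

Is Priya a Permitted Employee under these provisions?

Under rule 6: the worker is integrated into the employer's organisation? yes; or the worker is subject to the employer's control as to manner of work? yes. So the worker is a Provisional Employee.
Under rule 10: Provisional Employee (rule 6)? yes; or the employer does not deduct tax at source? yes. So the worker is a Certified Servant.
Under rule 4: the worker bears financial risk in the engagement? no; or the worker may not send a substitute? yes. So the worker is a Tier I Worker.
Under rule 3: Certified Servant (rule 10)? yes; not a Tier I Worker (rule 4)? no; worker's continuous service: 158 months ≥ 123 months? yes — 2 of 3 hold (need ≥2) → satisfied.

Yes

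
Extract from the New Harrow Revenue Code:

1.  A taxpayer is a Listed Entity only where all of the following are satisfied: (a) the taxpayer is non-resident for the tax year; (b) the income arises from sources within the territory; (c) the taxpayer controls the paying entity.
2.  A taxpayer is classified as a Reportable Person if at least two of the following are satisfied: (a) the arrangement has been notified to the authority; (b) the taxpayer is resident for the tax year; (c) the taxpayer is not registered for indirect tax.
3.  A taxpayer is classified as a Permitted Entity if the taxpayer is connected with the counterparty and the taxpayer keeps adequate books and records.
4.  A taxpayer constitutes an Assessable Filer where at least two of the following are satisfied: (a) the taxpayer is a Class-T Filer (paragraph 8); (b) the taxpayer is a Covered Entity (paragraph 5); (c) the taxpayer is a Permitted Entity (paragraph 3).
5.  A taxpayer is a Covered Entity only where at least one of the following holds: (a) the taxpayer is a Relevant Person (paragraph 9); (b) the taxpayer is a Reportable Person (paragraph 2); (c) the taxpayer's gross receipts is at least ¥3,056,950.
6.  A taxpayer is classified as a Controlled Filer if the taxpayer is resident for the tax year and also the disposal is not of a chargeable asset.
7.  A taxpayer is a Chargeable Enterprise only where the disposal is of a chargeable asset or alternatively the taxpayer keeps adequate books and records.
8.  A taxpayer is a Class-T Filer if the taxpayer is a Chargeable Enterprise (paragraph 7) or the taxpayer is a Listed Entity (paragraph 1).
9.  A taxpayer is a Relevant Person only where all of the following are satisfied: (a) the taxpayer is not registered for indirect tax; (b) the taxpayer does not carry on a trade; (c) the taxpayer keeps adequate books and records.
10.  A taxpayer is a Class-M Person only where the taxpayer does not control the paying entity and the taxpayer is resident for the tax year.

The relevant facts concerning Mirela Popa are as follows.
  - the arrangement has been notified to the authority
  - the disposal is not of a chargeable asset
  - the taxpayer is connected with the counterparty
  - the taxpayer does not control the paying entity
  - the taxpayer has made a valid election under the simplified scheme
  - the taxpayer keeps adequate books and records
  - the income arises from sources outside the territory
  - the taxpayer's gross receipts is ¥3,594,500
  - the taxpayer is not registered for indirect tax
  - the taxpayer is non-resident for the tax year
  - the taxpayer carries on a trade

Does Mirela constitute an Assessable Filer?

Under paragraph 7: the disposal is of a chargeable asset? no; or the taxpayer keeps adequate books and records? yes. So the taxpayer is a Chargeable Enterprise.
Under paragraph 1: the taxpayer is non-resident for the tax year? yes; and the income arises from sources within the territory? no; and the taxpayer controls the paying entity? no. So the taxpayer is not a Listed Entity.
Under paragraph 8: Chargeable Enterprise (paragraph 7)? yes; or Listed Entity (paragraph 1)? no. So the taxpayer is a Class-T Filer.
Under paragraph 9: the taxpayer is not registered for indirect tax? yes; and the taxpayer does not carry on a trade? no; and the taxpayer keeps adequate books and records? yes. So the taxpayer is not a Relevant Person.
Under paragraph 2: the arrangement has been notified to the authority? yes; the taxpayer is resident for the tax year? no; the taxpayer is not registered for indirect tax? yes — 2 of 3 hold (need ≥2) → satisfied.
Under paragraph 5: Relevant Person (paragraph 9)? no; or Reportable Person (paragraph 2)? yes; or taxpayer's gross receipts: ¥3,594,500 ≥ ¥3,056,950? yes. So the taxpayer is a Covered Entity.
Under paragraph 3: the taxpayer is connected with the counterparty? yes; and the taxpayer keeps adequate books and records? yes. So the taxpayer is a Permitted Entity.
Under paragraph 4: Class-T Filer (paragraph 8)? yes; Covered Entity (paragraph 5)? yes; Permitted Entity (paragraph 3)? yes — 3 of 3 hold (need ≥2) → satisfied.

Yes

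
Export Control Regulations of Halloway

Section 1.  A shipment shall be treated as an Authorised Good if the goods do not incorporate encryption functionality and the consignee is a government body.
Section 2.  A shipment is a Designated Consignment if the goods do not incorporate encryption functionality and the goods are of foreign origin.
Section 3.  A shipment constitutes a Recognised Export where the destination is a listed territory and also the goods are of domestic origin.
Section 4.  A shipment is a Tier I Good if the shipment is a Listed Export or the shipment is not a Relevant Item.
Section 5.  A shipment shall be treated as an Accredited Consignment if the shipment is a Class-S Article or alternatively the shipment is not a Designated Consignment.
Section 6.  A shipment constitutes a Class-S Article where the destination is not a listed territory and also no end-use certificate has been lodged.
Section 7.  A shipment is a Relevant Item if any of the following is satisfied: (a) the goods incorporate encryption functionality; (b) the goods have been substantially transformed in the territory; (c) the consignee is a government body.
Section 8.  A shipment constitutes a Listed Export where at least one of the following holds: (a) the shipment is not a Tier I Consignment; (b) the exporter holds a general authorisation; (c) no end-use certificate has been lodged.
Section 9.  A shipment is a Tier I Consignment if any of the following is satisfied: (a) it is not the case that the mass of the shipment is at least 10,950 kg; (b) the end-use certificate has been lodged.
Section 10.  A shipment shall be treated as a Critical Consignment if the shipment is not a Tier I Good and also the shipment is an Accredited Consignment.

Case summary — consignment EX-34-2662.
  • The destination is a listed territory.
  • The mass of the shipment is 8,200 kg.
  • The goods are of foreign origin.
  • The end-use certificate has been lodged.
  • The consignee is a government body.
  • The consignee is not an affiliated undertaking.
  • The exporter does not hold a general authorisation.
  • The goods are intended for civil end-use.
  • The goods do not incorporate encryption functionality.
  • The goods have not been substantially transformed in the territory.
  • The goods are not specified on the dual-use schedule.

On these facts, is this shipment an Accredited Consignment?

No

section 6 — Class-S Article: [the destination is not a listed territory? no] AND [no end-use certificate has been lodged? no] → not satisfied.
section 2 — Designated Consignment: [the goods do not incorporate encryption functionality? yes] AND [the goods are of foreign origin? yes] → satisfied.
section 5 — Accredited Consignment: [Class-S Article (section 6)? no] OR [not a Designated Consignment (section 2)? no] → not satisfied.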